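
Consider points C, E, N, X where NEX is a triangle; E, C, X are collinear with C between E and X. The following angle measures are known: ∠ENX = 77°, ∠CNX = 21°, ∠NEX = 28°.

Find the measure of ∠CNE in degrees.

1. ∠EXN = 75°  [△NEX]
2. ∠CEN = 28°  [C on ray EX]
3. ∠CXN = 75°  [C on ray XE]
4. ∠NCX = 84°  [△NCX]
5. ∠ECN = 96°  [linear pair at C on EX]
6. ∠CNE = 56°  [△NEC]

∠CNE = 56°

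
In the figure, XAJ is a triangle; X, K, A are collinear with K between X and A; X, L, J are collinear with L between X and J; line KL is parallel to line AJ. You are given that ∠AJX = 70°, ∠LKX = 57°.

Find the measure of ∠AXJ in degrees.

∠AXJ = 53°

1. ∠KLX = 70°  [KL∥AJ, corresponding at L]
2. ∠KXL = 53°  [△XKL]
3. ∠AXJ = 53°  [K on XA, L on XJ]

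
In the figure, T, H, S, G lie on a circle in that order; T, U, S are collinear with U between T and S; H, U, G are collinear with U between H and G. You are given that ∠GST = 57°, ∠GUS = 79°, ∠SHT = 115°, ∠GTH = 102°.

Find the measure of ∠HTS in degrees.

1. ∠GHT = 57°  [same arc TG]
2. ∠HUT = 79°  [vertical angles at U]
3. ∠HTS = 44°  [△TUH]

∠HTS = 44°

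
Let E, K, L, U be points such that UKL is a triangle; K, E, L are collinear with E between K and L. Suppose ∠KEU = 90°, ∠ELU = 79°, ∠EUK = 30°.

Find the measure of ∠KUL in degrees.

1. ∠EKU = 60°  [△UKE]
2. ∠KLU = 79°  [E on ray LK]
3. ∠LKU = 60°  [E on ray KL]
4. ∠KUL = 41°  [△UKL]

∠KUL = 41°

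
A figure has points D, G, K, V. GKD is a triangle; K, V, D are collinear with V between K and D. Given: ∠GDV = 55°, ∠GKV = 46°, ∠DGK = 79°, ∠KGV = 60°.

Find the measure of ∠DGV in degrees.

1. ∠GVK = 74°  [△GKV]
2. ∠DVG = 106°  [linear pair at V on KD]
3. ∠DGV = 19°  [△GVD]

∠DGV = 19°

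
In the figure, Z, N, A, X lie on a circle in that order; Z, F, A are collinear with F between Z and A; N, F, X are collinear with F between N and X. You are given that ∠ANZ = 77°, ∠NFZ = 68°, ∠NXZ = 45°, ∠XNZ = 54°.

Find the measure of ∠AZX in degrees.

1. ∠AXZ = 103°  [cyclic ZNAX, opposite ∠N+∠X]
2. ∠XAZ = 54°  [same arc ZX]
3. ∠AZX = 23°  [△ZAX]

∠AZX = 23°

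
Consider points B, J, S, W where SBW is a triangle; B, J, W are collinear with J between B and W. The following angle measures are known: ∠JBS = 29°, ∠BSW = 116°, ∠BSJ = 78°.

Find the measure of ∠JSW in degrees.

1. ∠BJS = 73°  [△SBJ]
2. ∠SBW = 29°  [J on ray BW]
3. ∠BWS = 35°  [△SBW]
4. ∠SJW = 107°  [linear pair at J on BW]
5. ∠JWS = 35°  [J on ray WB]
6. ∠JSW = 38°  [△SJW]

∠JSW = 38°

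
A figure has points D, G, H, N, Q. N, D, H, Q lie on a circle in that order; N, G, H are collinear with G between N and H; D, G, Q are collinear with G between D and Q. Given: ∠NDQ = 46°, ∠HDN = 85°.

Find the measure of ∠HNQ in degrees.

∠HNQ = 39°

1. ∠NHQ = 46°  [same arc NQ]
2. ∠HQN = 95°  [cyclic NDHQ, opposite ∠D+∠Q]
3. ∠HNQ = 39°  [△NHQ]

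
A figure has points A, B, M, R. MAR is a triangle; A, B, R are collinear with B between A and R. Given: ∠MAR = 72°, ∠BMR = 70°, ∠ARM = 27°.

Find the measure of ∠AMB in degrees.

∠AMB = 11°

1. ∠BAM = 72°  [B on ray AR]
2. ∠BRM = 27°  [B on ray RA]
3. ∠MBR = 83°  [△MBR]
4. ∠ABM = 97°  [linear pair at B on AR]
5. ∠AMB = 11°  [△MAB]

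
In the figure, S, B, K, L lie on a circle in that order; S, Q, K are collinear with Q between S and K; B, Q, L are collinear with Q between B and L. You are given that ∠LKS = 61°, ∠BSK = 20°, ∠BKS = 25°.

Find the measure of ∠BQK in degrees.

∠BQK = 81°

1. ∠LBS = 61°  [same arc SL]
2. ∠BQS = 99°  [△SQB]
3. ∠BQK = 81°  [linear pair at Q on SK]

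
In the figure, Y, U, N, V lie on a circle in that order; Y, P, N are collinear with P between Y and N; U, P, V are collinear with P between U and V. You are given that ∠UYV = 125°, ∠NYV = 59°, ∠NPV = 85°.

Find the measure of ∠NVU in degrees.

1. ∠UNV = 55°  [cyclic YUNV, opposite ∠Y+∠N]
2. ∠NUV = 59°  [same arc NV]
3. ∠NVU = 66°  [△UNV]

∠NVU = 66°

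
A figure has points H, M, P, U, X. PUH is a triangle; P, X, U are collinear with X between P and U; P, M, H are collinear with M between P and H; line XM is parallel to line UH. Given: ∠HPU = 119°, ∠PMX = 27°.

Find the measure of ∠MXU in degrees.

∠MXU = 146°

1. ∠MPX = 119°  [X on PU, M on PH]
2. ∠MXP = 34°  [△PXM]
3. ∠MXU = 146°  [linear pair at X on PU]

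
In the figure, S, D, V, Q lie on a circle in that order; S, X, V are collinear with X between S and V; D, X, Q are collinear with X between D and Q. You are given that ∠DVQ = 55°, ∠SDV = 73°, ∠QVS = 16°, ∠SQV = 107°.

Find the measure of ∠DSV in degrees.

1. ∠DSQ = 125°  [cyclic SDVQ, opposite ∠S+∠V]
2. ∠QDS = 16°  [same arc SQ]
3. ∠DQS = 39°  [△SDQ]
4. ∠DVS = 39°  [same arc SD]
5. ∠DSV = 68°  [△SDV]

∠DSV = 68°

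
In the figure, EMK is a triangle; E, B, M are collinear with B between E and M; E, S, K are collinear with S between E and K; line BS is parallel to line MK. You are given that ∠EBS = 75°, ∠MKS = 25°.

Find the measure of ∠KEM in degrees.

1. ∠EMK = 75°  [BS∥MK, corresponding at B]
2. ∠EKM = 25°  [S on ray KE]
3. ∠KEM = 80°  [△EMK]

∠KEM = 80°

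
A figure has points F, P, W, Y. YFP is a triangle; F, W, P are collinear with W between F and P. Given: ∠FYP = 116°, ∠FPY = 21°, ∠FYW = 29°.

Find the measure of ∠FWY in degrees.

1. ∠PFY = 43°  [△YFP]
2. ∠WFY = 43°  [W on ray FP]
3. ∠FWY = 108°  [△YFW]

∠FWY = 108°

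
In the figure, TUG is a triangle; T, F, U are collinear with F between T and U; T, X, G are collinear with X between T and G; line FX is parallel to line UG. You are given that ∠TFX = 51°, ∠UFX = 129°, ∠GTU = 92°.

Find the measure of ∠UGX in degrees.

∠UGX = 37°

1. ∠GUT = 51°  [FX∥UG, corresponding at F]
2. ∠TGU = 37°  [△TUG]
3. ∠UGX = 37°  [X on ray GT]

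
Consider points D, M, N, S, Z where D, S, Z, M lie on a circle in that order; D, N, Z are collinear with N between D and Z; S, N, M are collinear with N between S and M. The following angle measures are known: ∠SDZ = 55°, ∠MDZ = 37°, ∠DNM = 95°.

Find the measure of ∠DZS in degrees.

1. ∠MSZ = 37°  [same arc ZM]
2. ∠SNZ = 95°  [vertical angles at N]
3. ∠DZS = 48°  [△SNZ]

∠DZS = 48°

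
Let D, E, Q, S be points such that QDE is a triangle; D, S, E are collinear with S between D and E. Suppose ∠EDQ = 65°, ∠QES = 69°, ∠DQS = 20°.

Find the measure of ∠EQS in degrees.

∠EQS = 26°

1. ∠QDS = 65°  [S on ray DE]
2. ∠DSQ = 95°  [△QDS]
3. ∠ESQ = 85°  [linear pair at S on DE]
4. ∠EQS = 26°  [△QSE]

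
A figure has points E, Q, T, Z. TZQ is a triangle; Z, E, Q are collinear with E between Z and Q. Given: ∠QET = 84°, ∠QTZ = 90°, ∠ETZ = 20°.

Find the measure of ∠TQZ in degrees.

∠TQZ = 26°

1. ∠TEZ = 96°  [linear pair at E on ZQ]
2. ∠EZT = 64°  [△TZE]
3. ∠QZT = 64°  [E on ray ZQ]
4. ∠TQZ = 26°  [△TZQ]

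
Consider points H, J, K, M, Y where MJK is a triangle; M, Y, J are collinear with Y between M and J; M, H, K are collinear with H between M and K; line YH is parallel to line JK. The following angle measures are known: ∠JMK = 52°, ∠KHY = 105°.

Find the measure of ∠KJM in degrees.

∠KJM = 53°

1. ∠HMY = 52°  [Y on MJ, H on MK]
2. ∠MHY = 75°  [linear pair at H on MK]
3. ∠HYM = 53°  [△MYH]
4. ∠KJM = 53°  [YH∥JK, corresponding at Y]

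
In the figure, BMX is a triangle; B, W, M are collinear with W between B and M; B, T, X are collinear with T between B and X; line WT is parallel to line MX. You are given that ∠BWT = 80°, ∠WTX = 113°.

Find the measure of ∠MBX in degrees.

1. ∠BTW = 67°  [linear pair at T on BX]
2. ∠TBW = 33°  [△BWT]
3. ∠MBX = 33°  [W on BM, T on BX]

∠MBX = 33°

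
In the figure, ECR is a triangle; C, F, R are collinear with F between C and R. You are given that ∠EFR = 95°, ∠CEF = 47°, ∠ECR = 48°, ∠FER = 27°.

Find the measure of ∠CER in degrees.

1. ∠ERF = 58°  [△EFR]
2. ∠CRE = 58°  [F on ray RC]
3. ∠CER = 74°  [△ECR]

∠CER = 74°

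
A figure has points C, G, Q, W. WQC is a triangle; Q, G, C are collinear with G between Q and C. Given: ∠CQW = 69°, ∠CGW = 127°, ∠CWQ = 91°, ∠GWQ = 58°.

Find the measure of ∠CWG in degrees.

1. ∠QCW = 20°  [△WQC]
2. ∠GCW = 20°  [G on ray CQ]
3. ∠CWG = 33°  [△WGC]

∠CWG = 33°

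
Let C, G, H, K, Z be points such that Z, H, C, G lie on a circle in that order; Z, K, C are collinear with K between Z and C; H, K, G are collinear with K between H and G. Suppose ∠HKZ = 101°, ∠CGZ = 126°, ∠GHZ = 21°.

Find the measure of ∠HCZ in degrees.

∠HCZ = 68°

1. ∠CZH = 58°  [△ZKH]
2. ∠CHZ = 54°  [cyclic ZHCG, opposite ∠H+∠G]
3. ∠HCZ = 68°  [△ZHC]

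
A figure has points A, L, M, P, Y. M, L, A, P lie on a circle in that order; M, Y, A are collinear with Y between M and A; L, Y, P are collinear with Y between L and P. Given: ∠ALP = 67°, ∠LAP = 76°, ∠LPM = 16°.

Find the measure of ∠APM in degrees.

∠APM = 53°

1. ∠APL = 37°  [△LAP]
2. ∠LAM = 16°  [same arc ML]
3. ∠AML = 37°  [same arc LA]
4. ∠ALM = 127°  [△MLA]
5. ∠APM = 53°  [cyclic MLAP, opposite ∠L+∠P]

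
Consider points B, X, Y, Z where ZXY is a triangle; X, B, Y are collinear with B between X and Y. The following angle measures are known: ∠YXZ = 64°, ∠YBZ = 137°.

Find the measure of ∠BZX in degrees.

∠BZX = 73°

1. ∠BXZ = 64°  [B on ray XY]
2. ∠XBZ = 43°  [linear pair at B on XY]
3. ∠BZX = 73°  [△ZXB]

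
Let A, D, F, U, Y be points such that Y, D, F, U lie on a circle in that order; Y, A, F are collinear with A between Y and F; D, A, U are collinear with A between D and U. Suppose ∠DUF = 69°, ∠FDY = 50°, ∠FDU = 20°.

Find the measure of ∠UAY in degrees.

1. ∠DYF = 69°  [same arc DF]
2. ∠DFY = 61°  [△YDF]
3. ∠FYU = 20°  [same arc FU]
4. ∠DUY = 61°  [same arc YD]
5. ∠UAY = 99°  [△YAU]

∠UAY = 99°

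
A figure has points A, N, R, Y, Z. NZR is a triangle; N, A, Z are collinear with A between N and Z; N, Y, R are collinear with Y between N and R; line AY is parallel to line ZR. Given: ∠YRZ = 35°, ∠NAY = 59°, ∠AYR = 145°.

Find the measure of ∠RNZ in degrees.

1. ∠NRZ = 35°  [Y on ray RN]
2. ∠NZR = 59°  [AY∥ZR, corresponding at A]
3. ∠RNZ = 86°  [△NZR]

∠RNZ = 86°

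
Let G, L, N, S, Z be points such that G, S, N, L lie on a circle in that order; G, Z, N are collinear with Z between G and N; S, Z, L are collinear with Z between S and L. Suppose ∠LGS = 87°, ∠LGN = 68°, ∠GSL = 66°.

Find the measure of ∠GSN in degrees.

∠GSN = 134°

1. ∠LNS = 93°  [cyclic GSNL, opposite ∠G+∠N]
2. ∠GLS = 27°  [△GSL]
3. ∠LSN = 68°  [same arc NL]
4. ∠NLS = 19°  [△SNL]
5. ∠GNS = 27°  [same arc GS]
6. ∠NGS = 19°  [same arc SN]
7. ∠GSN = 134°  [△GSN]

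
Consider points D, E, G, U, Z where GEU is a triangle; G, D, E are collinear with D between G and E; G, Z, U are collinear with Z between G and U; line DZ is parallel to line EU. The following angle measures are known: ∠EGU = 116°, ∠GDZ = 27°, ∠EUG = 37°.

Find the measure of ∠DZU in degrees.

1. ∠DGZ = 116°  [D on GE, Z on GU]
2. ∠DZG = 37°  [△GDZ]
3. ∠DZU = 143°  [linear pair at Z on GU]

∠DZU = 143°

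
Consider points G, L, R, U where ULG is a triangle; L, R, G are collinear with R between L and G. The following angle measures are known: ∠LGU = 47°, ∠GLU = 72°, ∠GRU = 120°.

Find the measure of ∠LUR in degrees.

∠LUR = 48°

1. ∠RLU = 72°  [R on ray LG]
2. ∠LRU = 60°  [linear pair at R on LG]
3. ∠LUR = 48°  [△ULR]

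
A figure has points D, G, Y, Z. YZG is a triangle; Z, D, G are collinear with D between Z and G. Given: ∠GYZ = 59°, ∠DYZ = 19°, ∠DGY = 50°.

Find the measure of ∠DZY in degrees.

1. ∠YGZ = 50°  [D on ray GZ]
2. ∠GZY = 71°  [△YZG]
3. ∠DZY = 71°  [D on ray ZG]

∠DZY = 71°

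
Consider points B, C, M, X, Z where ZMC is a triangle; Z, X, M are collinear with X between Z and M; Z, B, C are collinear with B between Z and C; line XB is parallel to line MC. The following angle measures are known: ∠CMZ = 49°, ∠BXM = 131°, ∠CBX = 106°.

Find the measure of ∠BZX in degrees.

∠BZX = 57°

1. ∠BXZ = 49°  [XB∥MC, corresponding at X]
2. ∠XBZ = 74°  [linear pair at B on ZC]
3. ∠BZX = 57°  [△ZXB]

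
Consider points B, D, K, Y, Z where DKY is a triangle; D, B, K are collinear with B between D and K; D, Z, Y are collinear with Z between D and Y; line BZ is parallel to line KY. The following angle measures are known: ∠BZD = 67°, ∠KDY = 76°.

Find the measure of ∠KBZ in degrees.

∠KBZ = 143°

1. ∠DYK = 67°  [BZ∥KY, corresponding at Z]
2. ∠DKY = 37°  [△DKY]
3. ∠DBZ = 37°  [BZ∥KY, corresponding at B]
4. ∠KBZ = 143°  [linear pair at B on DK]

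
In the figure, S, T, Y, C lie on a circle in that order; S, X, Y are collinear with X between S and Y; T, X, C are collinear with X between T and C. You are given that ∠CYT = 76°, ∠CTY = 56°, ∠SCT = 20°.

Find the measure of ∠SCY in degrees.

1. ∠TCY = 48°  [△TYC]
2. ∠SYT = 20°  [same arc ST]
3. ∠TSY = 48°  [same arc TY]
4. ∠STY = 112°  [△STY]
5. ∠SCY = 68°  [cyclic STYC, opposite ∠T+∠C]

∠SCY = 68°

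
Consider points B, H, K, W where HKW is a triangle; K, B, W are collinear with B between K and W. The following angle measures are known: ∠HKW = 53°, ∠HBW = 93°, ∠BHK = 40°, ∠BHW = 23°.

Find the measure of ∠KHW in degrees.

1. ∠BWH = 64°  [△HBW]
2. ∠HWK = 64°  [B on ray WK]
3. ∠KHW = 63°  [△HKW]

∠KHW = 63°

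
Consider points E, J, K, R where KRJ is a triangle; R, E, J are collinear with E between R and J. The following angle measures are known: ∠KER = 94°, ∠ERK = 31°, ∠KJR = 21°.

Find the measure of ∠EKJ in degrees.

∠EKJ = 73°

1. ∠JEK = 86°  [linear pair at E on RJ]
2. ∠EJK = 21°  [E on ray JR]
3. ∠EKJ = 73°  [△KEJ]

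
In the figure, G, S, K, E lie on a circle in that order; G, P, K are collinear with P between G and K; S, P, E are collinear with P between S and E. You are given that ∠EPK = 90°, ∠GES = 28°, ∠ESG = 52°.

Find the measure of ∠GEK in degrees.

∠GEK = 66°

1. ∠EPG = 90°  [linear pair at P on GK]
2. ∠EGK = 62°  [△GPE]
3. ∠EKG = 52°  [same arc GE]
4. ∠GEK = 66°  [△GKE]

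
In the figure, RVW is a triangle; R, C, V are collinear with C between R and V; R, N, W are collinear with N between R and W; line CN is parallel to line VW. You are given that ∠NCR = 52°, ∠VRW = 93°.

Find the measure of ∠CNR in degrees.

1. ∠RVW = 52°  [CN∥VW, corresponding at C]
2. ∠RWV = 35°  [△RVW]
3. ∠CNR = 35°  [CN∥VW, corresponding at N]

∠CNR = 35°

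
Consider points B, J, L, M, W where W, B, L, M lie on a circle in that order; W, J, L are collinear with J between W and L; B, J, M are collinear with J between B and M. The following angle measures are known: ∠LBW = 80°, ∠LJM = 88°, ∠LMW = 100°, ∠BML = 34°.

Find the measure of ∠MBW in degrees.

∠MBW = 58°

1. ∠BJW = 88°  [vertical angles at J]
2. ∠BWL = 34°  [same arc BL]
3. ∠MBW = 58°  [△WJB]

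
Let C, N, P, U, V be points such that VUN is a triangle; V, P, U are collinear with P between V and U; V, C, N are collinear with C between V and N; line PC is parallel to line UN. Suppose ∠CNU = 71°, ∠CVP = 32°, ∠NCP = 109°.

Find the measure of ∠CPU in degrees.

∠CPU = 103°

1. ∠PCV = 71°  [linear pair at C on VN]
2. ∠CPV = 77°  [△VPC]
3. ∠CPU = 103°  [linear pair at P on VU]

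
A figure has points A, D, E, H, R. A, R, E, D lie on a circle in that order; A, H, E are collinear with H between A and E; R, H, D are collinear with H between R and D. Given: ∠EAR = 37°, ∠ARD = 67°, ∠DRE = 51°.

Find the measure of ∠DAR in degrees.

1. ∠EDR = 37°  [same arc RE]
2. ∠DER = 92°  [△RED]
3. ∠DAR = 88°  [cyclic ARED, opposite ∠A+∠E]

∠DAR = 88°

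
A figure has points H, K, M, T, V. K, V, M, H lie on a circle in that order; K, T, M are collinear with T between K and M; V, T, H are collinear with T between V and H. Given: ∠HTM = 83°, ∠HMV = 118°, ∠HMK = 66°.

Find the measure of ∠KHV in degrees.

∠KHV = 52°

1. ∠HKV = 62°  [cyclic KVMH, opposite ∠K+∠M]
2. ∠HVK = 66°  [same arc KH]
3. ∠KHV = 52°  [△KVH]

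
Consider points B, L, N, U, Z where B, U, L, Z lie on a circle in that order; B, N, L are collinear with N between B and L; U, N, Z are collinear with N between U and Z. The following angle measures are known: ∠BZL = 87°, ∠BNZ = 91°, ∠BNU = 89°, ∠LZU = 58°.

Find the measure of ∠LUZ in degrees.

1. ∠BUL = 93°  [cyclic BULZ, opposite ∠U+∠Z]
2. ∠LNU = 91°  [vertical angles at N]
3. ∠LBU = 58°  [same arc UL]
4. ∠BLU = 29°  [△BUL]
5. ∠LUZ = 60°  [△UNL]

∠LUZ = 60°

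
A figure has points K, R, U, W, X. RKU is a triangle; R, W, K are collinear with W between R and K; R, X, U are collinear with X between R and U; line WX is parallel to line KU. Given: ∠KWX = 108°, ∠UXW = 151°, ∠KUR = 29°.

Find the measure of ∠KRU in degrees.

1. ∠RWX = 72°  [linear pair at W on RK]
2. ∠RXW = 29°  [linear pair at X on RU]
3. ∠WRX = 79°  [△RWX]
4. ∠KRU = 79°  [W on RK, X on RU]

∠KRU = 79°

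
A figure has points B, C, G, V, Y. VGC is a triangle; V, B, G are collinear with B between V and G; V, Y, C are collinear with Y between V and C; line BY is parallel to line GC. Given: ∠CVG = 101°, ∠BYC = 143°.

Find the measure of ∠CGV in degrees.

1. ∠BVY = 101°  [B on VG, Y on VC]
2. ∠BYV = 37°  [linear pair at Y on VC]
3. ∠VBY = 42°  [△VBY]
4. ∠CGV = 42°  [BY∥GC, corresponding at B]

∠CGV = 42°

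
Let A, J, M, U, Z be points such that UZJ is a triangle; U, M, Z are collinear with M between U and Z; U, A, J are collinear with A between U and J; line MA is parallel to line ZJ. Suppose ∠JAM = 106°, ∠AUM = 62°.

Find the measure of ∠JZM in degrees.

∠JZM = 44°

1. ∠MAU = 74°  [linear pair at A on UJ]
2. ∠AMU = 44°  [△UMA]
3. ∠AMZ = 136°  [linear pair at M on UZ]
4. ∠JZM = 44°  [MA∥ZJ, co-interior at Z–M]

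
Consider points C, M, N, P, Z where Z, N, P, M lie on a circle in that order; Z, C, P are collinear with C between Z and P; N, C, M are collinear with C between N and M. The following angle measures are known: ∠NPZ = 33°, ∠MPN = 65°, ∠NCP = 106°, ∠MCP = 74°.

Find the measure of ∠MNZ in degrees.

1. ∠NMZ = 33°  [same arc ZN]
2. ∠MZN = 115°  [cyclic ZNPM, opposite ∠Z+∠P]
3. ∠MNZ = 32°  [△ZNM]

∠MNZ = 32°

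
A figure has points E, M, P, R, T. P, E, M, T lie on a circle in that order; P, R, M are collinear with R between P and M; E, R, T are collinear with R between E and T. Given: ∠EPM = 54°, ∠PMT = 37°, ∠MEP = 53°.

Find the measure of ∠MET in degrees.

1. ∠MTP = 127°  [cyclic PEMT, opposite ∠E+∠T]
2. ∠MPT = 16°  [△PMT]
3. ∠MET = 16°  [same arc MT]

∠MET = 16°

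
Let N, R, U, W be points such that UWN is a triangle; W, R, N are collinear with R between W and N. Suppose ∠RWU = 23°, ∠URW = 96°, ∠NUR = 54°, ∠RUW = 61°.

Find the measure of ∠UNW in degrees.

∠UNW = 42°

1. ∠NRU = 84°  [linear pair at R on WN]
2. ∠RNU = 42°  [△URN]
3. ∠UNW = 42°  [R on ray NW]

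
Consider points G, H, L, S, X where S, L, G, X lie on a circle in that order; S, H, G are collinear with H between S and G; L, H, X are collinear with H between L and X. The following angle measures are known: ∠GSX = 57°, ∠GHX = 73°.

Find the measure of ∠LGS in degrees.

∠LGS = 16°

1. ∠GLX = 57°  [same arc GX]
2. ∠LHS = 73°  [vertical angles at H]
3. ∠GHL = 107°  [linear pair at H on SG]
4. ∠LGS = 16°  [△LHG]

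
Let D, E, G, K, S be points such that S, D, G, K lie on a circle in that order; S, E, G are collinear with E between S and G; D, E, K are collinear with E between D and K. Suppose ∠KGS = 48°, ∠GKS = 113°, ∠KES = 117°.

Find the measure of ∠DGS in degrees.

∠DGS = 44°

1. ∠GSK = 19°  [△SGK]
2. ∠DEG = 117°  [vertical angles at E]
3. ∠GDK = 19°  [same arc GK]
4. ∠DGS = 44°  [△DEG]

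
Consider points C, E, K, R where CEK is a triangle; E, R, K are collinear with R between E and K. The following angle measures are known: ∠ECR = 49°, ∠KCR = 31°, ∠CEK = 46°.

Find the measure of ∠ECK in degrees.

∠ECK = 80°

1. ∠CER = 46°  [R on ray EK]
2. ∠CRE = 85°  [△CER]
3. ∠CRK = 95°  [linear pair at R on EK]
4. ∠CKR = 54°  [△CRK]
5. ∠CKE = 54°  [R on ray KE]
6. ∠ECK = 80°  [△CEK]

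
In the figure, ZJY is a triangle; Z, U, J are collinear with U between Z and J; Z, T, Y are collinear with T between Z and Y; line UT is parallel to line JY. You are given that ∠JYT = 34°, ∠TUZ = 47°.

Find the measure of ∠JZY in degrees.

∠JZY = 99°

1. ∠JYZ = 34°  [T on ray YZ]
2. ∠YJZ = 47°  [UT∥JY, corresponding at U]
3. ∠JZY = 99°  [△ZJY]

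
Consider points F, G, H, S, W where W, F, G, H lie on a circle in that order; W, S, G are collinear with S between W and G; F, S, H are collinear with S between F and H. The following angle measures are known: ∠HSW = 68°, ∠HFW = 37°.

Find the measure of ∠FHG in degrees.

1. ∠GSH = 112°  [linear pair at S on WG]
2. ∠HGW = 37°  [same arc WH]
3. ∠FHG = 31°  [△GSH]

∠FHG = 31°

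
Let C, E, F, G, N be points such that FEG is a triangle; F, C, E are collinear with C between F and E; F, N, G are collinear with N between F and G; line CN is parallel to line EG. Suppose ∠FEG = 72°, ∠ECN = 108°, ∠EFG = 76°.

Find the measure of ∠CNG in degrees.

1. ∠EGF = 32°  [△FEG]
2. ∠CNF = 32°  [CN∥EG, corresponding at N]
3. ∠CNG = 148°  [linear pair at N on FG]

∠CNG = 148°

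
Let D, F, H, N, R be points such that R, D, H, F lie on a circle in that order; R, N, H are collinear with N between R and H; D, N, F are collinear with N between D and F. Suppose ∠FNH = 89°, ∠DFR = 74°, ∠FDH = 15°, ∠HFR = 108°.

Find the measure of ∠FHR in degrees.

∠FHR = 57°

1. ∠FNR = 91°  [linear pair at N on RH]
2. ∠FRH = 15°  [△RNF]
3. ∠FHR = 57°  [△RHF]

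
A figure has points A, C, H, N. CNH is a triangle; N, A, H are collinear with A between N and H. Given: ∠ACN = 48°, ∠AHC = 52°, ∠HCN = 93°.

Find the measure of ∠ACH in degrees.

∠ACH = 45°

1. ∠CHN = 52°  [A on ray HN]
2. ∠CNH = 35°  [△CNH]
3. ∠ANC = 35°  [A on ray NH]
4. ∠CAN = 97°  [△CNA]
5. ∠CAH = 83°  [linear pair at A on NH]
6. ∠ACH = 45°  [△CAH]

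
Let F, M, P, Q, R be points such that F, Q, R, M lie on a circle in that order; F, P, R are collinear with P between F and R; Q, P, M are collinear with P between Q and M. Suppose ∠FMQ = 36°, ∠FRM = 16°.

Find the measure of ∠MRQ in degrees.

1. ∠FQM = 16°  [same arc FM]
2. ∠MFQ = 128°  [△FQM]
3. ∠MRQ = 52°  [cyclic FQRM, opposite ∠F+∠R]

∠MRQ = 52°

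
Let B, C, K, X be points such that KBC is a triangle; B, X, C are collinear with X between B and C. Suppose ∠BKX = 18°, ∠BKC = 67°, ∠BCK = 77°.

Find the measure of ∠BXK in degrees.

1. ∠CBK = 36°  [△KBC]
2. ∠KBX = 36°  [X on ray BC]
3. ∠BXK = 126°  [△KBX]

∠BXK = 126°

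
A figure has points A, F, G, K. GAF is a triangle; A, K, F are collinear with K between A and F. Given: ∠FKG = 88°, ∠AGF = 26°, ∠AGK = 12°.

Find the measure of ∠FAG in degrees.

∠FAG = 76°

1. ∠AKG = 92°  [linear pair at K on AF]
2. ∠GAK = 76°  [△GAK]
3. ∠FAG = 76°  [K on ray AF]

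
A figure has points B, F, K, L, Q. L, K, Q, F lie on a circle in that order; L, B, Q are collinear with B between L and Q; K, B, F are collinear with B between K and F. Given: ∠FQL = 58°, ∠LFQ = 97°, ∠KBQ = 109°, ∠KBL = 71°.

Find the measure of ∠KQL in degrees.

1. ∠FKL = 58°  [same arc LF]
2. ∠LKQ = 83°  [cyclic LKQF, opposite ∠K+∠F]
3. ∠KLQ = 51°  [△LBK]
4. ∠KQL = 46°  [△LKQ]

∠KQL = 46°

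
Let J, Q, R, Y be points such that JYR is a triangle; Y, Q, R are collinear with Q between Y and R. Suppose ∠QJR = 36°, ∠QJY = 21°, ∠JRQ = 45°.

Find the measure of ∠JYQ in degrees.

1. ∠JQR = 99°  [△JQR]
2. ∠JQY = 81°  [linear pair at Q on YR]
3. ∠JYQ = 78°  [△JYQ]

∠JYQ = 78°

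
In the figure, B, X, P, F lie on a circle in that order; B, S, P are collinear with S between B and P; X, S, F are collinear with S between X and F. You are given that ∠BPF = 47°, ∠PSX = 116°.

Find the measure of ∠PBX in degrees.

∠PBX = 69°

1. ∠BXF = 47°  [same arc BF]
2. ∠BSX = 64°  [linear pair at S on BP]
3. ∠PBX = 69°  [△BSX]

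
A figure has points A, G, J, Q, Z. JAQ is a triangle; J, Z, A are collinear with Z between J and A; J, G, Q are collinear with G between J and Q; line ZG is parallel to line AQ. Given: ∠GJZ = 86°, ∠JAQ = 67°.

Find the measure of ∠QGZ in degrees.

∠QGZ = 153°

1. ∠AJQ = 86°  [Z on JA, G on JQ]
2. ∠AQJ = 27°  [△JAQ]
3. ∠JGZ = 27°  [ZG∥AQ, corresponding at G]
4. ∠QGZ = 153°  [linear pair at G on JQ]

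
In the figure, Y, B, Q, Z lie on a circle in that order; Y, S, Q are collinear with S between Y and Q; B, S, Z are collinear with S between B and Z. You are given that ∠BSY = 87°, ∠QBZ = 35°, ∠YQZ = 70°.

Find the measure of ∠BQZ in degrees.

1. ∠QSZ = 87°  [vertical angles at S]
2. ∠BZQ = 23°  [△QSZ]
3. ∠BQZ = 122°  [△BQZ]

∠BQZ = 122°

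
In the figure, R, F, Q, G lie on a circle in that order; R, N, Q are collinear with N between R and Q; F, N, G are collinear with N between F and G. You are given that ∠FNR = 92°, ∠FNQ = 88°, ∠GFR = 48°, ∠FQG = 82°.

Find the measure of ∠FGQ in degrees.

∠FGQ = 40°

1. ∠GNQ = 92°  [vertical angles at N]
2. ∠GQR = 48°  [same arc RG]
3. ∠FGQ = 40°  [△QNG]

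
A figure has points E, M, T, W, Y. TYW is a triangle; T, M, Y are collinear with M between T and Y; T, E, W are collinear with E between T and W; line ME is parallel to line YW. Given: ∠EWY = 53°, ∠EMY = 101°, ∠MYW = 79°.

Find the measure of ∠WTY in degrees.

1. ∠TWY = 53°  [E on ray WT]
2. ∠TYW = 79°  [M on ray YT]
3. ∠WTY = 48°  [△TYW]

∠WTY = 48°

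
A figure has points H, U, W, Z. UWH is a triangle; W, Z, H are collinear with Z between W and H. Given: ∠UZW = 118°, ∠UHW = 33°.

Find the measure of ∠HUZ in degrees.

∠HUZ = 85°

1. ∠HZU = 62°  [linear pair at Z on WH]
2. ∠UHZ = 33°  [Z on ray HW]
3. ∠HUZ = 85°  [△UZH]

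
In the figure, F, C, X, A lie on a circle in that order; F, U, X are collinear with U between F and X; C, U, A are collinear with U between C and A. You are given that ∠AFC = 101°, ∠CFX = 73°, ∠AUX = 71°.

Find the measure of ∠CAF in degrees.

1. ∠CUF = 71°  [vertical angles at U]
2. ∠ACF = 36°  [△FUC]
3. ∠CAF = 43°  [△FCA]

∠CAF = 43°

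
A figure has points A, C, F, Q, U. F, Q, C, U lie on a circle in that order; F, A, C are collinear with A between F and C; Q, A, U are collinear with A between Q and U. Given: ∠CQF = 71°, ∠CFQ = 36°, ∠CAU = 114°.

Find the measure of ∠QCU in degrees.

∠QCU = 103°

1. ∠CUF = 109°  [cyclic FQCU, opposite ∠Q+∠U]
2. ∠CUQ = 36°  [same arc QC]
3. ∠FCU = 30°  [△CAU]
4. ∠CFU = 41°  [△FCU]
5. ∠CQU = 41°  [same arc CU]
6. ∠QCU = 103°  [△QCU]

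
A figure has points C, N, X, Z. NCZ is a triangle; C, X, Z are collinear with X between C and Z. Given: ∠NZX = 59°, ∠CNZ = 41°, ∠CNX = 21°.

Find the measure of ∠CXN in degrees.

∠CXN = 79°

1. ∠CZN = 59°  [X on ray ZC]
2. ∠NCZ = 80°  [△NCZ]
3. ∠NCX = 80°  [X on ray CZ]
4. ∠CXN = 79°  [△NCX]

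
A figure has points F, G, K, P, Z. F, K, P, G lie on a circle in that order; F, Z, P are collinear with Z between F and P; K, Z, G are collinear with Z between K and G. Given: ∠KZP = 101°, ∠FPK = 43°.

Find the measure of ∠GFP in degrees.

1. ∠FZG = 101°  [vertical angles at Z]
2. ∠FGK = 43°  [same arc FK]
3. ∠GFP = 36°  [△FZG]

∠GFP = 36°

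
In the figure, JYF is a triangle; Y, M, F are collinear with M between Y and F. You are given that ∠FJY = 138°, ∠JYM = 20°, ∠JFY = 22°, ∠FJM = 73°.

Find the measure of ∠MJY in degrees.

∠MJY = 65°

1. ∠JFM = 22°  [M on ray FY]
2. ∠FMJ = 85°  [△JMF]
3. ∠JMY = 95°  [linear pair at M on YF]
4. ∠MJY = 65°  [△JYM]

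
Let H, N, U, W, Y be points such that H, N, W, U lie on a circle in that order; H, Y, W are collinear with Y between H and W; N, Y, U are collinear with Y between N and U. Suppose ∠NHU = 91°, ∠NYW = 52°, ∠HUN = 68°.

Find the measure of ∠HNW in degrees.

∠HNW = 81°

1. ∠HNU = 21°  [△HNU]
2. ∠HYN = 128°  [linear pair at Y on HW]
3. ∠HWN = 68°  [same arc HN]
4. ∠NHW = 31°  [△HYN]
5. ∠HNW = 81°  [△HNW]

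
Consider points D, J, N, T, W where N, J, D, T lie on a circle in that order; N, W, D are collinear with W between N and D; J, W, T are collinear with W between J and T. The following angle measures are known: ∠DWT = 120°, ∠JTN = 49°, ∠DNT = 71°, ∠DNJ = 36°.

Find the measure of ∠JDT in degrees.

∠JDT = 73°

1. ∠DJT = 71°  [same arc DT]
2. ∠DTJ = 36°  [same arc JD]
3. ∠JDT = 73°  [△JDT]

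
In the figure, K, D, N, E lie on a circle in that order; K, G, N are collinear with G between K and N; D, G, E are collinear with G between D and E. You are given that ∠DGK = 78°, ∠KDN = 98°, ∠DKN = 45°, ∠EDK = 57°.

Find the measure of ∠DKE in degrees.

∠DKE = 86°

1. ∠DNK = 37°  [△KDN]
2. ∠DEK = 37°  [same arc KD]
3. ∠DKE = 86°  [△KDE]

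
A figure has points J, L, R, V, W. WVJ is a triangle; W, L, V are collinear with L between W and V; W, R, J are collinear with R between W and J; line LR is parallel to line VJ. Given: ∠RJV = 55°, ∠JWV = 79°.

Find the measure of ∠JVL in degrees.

1. ∠VJW = 55°  [R on ray JW]
2. ∠JVW = 46°  [△WVJ]
3. ∠JVL = 46°  [L on ray VW]

∠JVL = 46°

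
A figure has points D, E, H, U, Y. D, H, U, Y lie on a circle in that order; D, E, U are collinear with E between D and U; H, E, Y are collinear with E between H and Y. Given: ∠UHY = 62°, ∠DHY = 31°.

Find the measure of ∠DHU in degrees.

∠DHU = 93°

1. ∠UDY = 62°  [same arc UY]
2. ∠DUY = 31°  [same arc DY]
3. ∠DYU = 87°  [△DUY]
4. ∠DHU = 93°  [cyclic DHUY, opposite ∠H+∠Y]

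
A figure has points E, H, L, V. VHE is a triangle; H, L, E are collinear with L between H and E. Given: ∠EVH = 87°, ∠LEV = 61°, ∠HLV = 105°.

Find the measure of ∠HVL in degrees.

1. ∠HEV = 61°  [L on ray EH]
2. ∠EHV = 32°  [△VHE]
3. ∠LHV = 32°  [L on ray HE]
4. ∠HVL = 43°  [△VHL]

∠HVL = 43°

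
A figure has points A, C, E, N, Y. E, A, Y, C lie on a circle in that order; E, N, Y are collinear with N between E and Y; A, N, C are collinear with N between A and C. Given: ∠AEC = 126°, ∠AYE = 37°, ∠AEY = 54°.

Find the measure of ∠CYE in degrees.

1. ∠ACE = 37°  [same arc EA]
2. ∠CAE = 17°  [△EAC]
3. ∠CYE = 17°  [same arc EC]

∠CYE = 17°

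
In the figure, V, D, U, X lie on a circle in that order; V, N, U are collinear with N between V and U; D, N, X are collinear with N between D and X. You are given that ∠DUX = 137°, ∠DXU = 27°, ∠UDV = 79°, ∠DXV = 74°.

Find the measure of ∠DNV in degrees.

1. ∠DVX = 43°  [cyclic VDUX, opposite ∠V+∠U]
2. ∠DVU = 27°  [same arc DU]
3. ∠VDX = 63°  [△VDX]
4. ∠DNV = 90°  [△VND]

∠DNV = 90°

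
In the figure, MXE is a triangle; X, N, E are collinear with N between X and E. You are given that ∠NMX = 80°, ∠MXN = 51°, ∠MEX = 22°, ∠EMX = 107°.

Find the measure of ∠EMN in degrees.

1. ∠MNX = 49°  [△MXN]
2. ∠MEN = 22°  [N on ray EX]
3. ∠ENM = 131°  [linear pair at N on XE]
4. ∠EMN = 27°  [△MNE]

∠EMN = 27°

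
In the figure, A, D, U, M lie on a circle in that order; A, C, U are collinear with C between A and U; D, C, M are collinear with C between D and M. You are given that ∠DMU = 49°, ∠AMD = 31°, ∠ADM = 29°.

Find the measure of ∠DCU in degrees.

∠DCU = 78°

1. ∠DAU = 49°  [same arc DU]
2. ∠ACD = 102°  [△ACD]
3. ∠DCU = 78°  [linear pair at C on AU]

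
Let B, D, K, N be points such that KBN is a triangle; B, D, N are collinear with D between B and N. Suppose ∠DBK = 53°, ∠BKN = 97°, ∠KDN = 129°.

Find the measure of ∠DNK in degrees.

∠DNK = 30°

1. ∠KBN = 53°  [D on ray BN]
2. ∠BNK = 30°  [△KBN]
3. ∠DNK = 30°  [D on ray NB]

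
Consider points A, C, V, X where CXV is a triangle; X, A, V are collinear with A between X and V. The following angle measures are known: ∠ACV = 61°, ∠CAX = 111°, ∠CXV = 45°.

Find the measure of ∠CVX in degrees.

∠CVX = 50°

1. ∠CAV = 69°  [linear pair at A on XV]
2. ∠AVC = 50°  [△CAV]
3. ∠CVX = 50°  [A on ray VX]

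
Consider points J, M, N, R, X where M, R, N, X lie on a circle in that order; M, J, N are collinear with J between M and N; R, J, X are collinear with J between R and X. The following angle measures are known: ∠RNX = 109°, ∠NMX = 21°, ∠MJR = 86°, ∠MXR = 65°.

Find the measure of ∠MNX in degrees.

∠MNX = 44°

1. ∠NRX = 21°  [same arc NX]
2. ∠NJX = 86°  [vertical angles at J]
3. ∠NXR = 50°  [△RNX]
4. ∠MNX = 44°  [△NJX]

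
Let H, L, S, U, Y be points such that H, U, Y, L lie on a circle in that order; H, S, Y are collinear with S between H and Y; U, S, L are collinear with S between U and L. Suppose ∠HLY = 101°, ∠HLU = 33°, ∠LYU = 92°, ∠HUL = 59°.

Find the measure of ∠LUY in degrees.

1. ∠HYL = 59°  [same arc HL]
2. ∠LHY = 20°  [△HYL]
3. ∠LUY = 20°  [same arc YL]

∠LUY = 20°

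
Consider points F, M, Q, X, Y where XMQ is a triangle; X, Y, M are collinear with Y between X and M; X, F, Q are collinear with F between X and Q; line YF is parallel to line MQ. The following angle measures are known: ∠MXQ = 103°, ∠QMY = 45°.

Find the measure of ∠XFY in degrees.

∠XFY = 32°

1. ∠QMX = 45°  [Y on ray MX]
2. ∠MQX = 32°  [△XMQ]
3. ∠XFY = 32°  [YF∥MQ, corresponding at F]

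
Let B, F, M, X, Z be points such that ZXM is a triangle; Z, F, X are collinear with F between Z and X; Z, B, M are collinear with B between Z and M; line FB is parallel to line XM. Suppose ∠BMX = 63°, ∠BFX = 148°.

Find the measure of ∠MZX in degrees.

1. ∠XMZ = 63°  [B on ray MZ]
2. ∠BFZ = 32°  [linear pair at F on ZX]
3. ∠FBZ = 63°  [FB∥XM, corresponding at B]
4. ∠BZF = 85°  [△ZFB]
5. ∠MZX = 85°  [F on ZX, B on ZM]

∠MZX = 85°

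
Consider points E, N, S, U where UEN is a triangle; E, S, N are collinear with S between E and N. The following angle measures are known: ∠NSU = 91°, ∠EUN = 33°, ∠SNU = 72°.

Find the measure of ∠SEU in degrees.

∠SEU = 75°

1. ∠ENU = 72°  [S on ray NE]
2. ∠NEU = 75°  [△UEN]
3. ∠SEU = 75°  [S on ray EN]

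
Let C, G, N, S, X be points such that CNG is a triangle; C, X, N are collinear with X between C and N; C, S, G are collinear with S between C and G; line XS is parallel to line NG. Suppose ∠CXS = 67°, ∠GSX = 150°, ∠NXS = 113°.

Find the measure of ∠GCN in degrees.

1. ∠CSX = 30°  [linear pair at S on CG]
2. ∠SCX = 83°  [△CXS]
3. ∠GCN = 83°  [X on CN, S on CG]

∠GCN = 83°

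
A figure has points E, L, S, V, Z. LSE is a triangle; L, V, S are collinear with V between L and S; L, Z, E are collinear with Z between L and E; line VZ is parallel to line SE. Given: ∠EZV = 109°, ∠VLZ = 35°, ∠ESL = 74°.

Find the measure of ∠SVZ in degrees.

∠SVZ = 106°

1. ∠LZV = 71°  [linear pair at Z on LE]
2. ∠LVZ = 74°  [△LVZ]
3. ∠SVZ = 106°  [linear pair at V on LS]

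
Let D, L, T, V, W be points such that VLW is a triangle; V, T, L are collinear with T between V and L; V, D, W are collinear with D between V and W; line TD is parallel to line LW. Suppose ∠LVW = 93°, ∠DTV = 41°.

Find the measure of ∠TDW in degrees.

1. ∠DVT = 93°  [T on VL, D on VW]
2. ∠TDV = 46°  [△VTD]
3. ∠TDW = 134°  [linear pair at D on VW]

∠TDW = 134°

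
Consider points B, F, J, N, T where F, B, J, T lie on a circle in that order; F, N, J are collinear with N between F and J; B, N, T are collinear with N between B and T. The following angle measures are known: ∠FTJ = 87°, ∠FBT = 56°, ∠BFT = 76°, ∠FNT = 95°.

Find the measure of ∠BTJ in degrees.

1. ∠FJT = 56°  [same arc FT]
2. ∠JNT = 85°  [linear pair at N on FJ]
3. ∠BTJ = 39°  [△JNT]

∠BTJ = 39°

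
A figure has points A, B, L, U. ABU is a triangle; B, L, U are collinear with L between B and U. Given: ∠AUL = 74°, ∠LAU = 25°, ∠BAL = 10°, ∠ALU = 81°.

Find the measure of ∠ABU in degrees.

∠ABU = 71°

1. ∠ALB = 99°  [linear pair at L on BU]
2. ∠ABL = 71°  [△ABL]
3. ∠ABU = 71°  [L on ray BU]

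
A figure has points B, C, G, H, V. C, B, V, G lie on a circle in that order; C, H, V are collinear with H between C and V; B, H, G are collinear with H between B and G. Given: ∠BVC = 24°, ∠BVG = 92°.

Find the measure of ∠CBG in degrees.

1. ∠BGC = 24°  [same arc CB]
2. ∠BCG = 88°  [cyclic CBVG, opposite ∠C+∠V]
3. ∠CBG = 68°  [△CBG]

∠CBG = 68°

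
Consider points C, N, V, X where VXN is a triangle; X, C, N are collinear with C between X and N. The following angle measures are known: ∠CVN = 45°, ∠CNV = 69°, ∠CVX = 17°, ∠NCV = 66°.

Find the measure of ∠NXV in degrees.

1. ∠VCX = 114°  [linear pair at C on XN]
2. ∠CXV = 49°  [△VXC]
3. ∠NXV = 49°  [C on ray XN]

∠NXV = 49°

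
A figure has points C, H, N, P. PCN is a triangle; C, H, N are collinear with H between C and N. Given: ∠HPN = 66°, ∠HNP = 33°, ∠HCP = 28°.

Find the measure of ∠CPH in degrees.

∠CPH = 53°

1. ∠NHP = 81°  [△PHN]
2. ∠CHP = 99°  [linear pair at H on CN]
3. ∠CPH = 53°  [△PCH]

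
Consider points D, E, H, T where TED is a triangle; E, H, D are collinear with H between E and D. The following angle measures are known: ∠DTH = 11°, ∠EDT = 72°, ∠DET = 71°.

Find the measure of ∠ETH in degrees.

1. ∠HDT = 72°  [H on ray DE]
2. ∠HET = 71°  [H on ray ED]
3. ∠DHT = 97°  [△THD]
4. ∠EHT = 83°  [linear pair at H on ED]
5. ∠ETH = 26°  [△TEH]

∠ETH = 26°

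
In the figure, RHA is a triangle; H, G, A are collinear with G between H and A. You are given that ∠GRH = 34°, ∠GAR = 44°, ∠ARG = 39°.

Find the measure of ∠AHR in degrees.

∠AHR = 63°

1. ∠AGR = 97°  [△RGA]
2. ∠HGR = 83°  [linear pair at G on HA]
3. ∠GHR = 63°  [△RHG]
4. ∠AHR = 63°  [G on ray HA]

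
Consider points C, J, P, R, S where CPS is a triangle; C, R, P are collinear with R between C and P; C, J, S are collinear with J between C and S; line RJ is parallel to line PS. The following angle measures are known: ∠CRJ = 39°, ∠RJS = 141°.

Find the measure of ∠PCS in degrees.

1. ∠CJR = 39°  [linear pair at J on CS]
2. ∠JCR = 102°  [△CRJ]
3. ∠PCS = 102°  [R on CP, J on CS]

∠PCS = 102°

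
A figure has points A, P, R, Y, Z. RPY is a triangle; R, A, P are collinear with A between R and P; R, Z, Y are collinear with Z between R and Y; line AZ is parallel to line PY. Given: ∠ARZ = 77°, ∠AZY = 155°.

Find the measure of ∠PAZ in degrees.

1. ∠AZR = 25°  [linear pair at Z on RY]
2. ∠RAZ = 78°  [△RAZ]
3. ∠PAZ = 102°  [linear pair at A on RP]

∠PAZ = 102°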